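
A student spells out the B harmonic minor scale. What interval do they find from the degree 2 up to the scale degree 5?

Spelling the B harmonic minor scale: B C♯ D E F♯ G A♯.
That puts C♯ below F♯.
C♯ up to F♯ spans 4 letter names and 5 semitones — a perfect fourth.

P4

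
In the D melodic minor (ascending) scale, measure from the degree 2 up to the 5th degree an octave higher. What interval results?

Spelling the D melodic minor (ascending) scale: D E F G A B C#.
The degree 2 is E and the scale degree 5 (up an octave) is A.
From E to A is 17 semitones, exactly the perfect eleventh.

perfect eleventh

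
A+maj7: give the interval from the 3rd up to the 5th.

Spelling the chord: A C♯ E♯ G♯.
That puts C♯ below E♯.
C♯ up to E♯ spans 3 letter names and 4 semitones — a major third.

major 3rd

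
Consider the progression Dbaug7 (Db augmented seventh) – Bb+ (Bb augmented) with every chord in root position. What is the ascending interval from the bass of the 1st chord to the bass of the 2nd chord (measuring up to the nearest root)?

The roots are Db and Bb.
Db up to Bb spans 6 letter names and 9 semitones — a major sixth.

major sixth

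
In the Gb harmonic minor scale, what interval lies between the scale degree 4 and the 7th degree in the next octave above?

Spelling the Gb harmonic minor scale: Gb Ab Bbb Cb Db Ebb F.
The scale degree 4 is Cb and the 7th degree (up an octave) is F.
Cb up to F is 18 semitones, a half step wider than a perfect eleventh, so the interval is augmented.

augmented eleventh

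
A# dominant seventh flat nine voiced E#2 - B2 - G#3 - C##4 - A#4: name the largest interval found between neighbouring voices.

major sixth

Adjacent intervals: E#2→B2 = diminished fifth; B2→G#3 = major sixth; G#3→C##4 = augmented fourth; C##4→A#4 = minor sixth.
The largest is B2 to G#3, a major sixth (9 semitones).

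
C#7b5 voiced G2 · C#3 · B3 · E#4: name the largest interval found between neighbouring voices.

Adjacent intervals: G2→C#3 = augmented fourth; C#3→B3 = minor seventh; B3→E#4 = augmented fourth.
The largest is C#3 to B3, a minor seventh (10 semitones).

minor seventh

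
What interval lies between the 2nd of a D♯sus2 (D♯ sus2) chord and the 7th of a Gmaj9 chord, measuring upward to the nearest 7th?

D♯sus2 (D♯ sus2) has E♯ as its 2nd, and Gmaj9 has F♯ as its 7th.
E♯ up to F♯ is 1 semitone, a half step narrower than a major second, so the interval is minor.

minor second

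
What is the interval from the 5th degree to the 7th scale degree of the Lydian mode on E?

Spelling the Lydian mode on E: E F♯ G♯ A♯ B C♯ D♯.
5th degree = B; scale degree 7 = D♯.
B up to D♯ spans 3 letter names and 4 semitones — a major third.

major 3rd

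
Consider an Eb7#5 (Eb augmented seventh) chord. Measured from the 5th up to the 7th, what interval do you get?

Ebaug7 is spelled Eb G B Db.
5th = B; 7th = Db.
From B to Db: 2 semitones over a third = diminished.

diminished third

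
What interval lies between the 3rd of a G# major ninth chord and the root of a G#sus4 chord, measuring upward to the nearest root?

minor sixth

The 3rd of G# major ninth is B#; the root of G#sus4 is G#.
B# up to G# is 8 semitones, a half step narrower than a major sixth, so the interval is minor.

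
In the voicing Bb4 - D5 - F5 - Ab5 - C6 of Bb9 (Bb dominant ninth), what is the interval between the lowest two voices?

major third

Those voices are Bb4 and D5.
Bb up to D spans 3 letter names and 4 semitones — a major third.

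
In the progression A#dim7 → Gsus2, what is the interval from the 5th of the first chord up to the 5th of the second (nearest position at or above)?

A#dim7 has E as its 5th, and Gsus2 has D as its 5th.
From E to D: 10 semitones over a seventh = minor.

minor seventh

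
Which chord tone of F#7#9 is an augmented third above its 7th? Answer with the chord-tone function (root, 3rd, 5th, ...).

9th

Spelling the chord: F#, A#, C#, E, G##.
The 7th is E. An augmented third above E is G##.
G## is the chord's 9th.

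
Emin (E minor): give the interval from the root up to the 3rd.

minor third

Em: E G B.
Root = E; 3rd = G.
E up to G is 3 semitones, a half step narrower than a major third, so the interval is minor.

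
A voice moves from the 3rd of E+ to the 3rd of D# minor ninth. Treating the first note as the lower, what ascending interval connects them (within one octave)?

minor seventh

The 3rd of E+ is G#; the 3rd of D# minor ninth is F#.
7 letter names make it a seventh; at 10 semitones (a half step narrower than major) the quality is minor.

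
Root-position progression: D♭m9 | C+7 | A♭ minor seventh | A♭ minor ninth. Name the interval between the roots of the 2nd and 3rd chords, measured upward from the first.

The roots are C and A♭.
6 letter names make it a sixth; at 8 semitones (a half step narrower than major) the quality is minor.

minor sixth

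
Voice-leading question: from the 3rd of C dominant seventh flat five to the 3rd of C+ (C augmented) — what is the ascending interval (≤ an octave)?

C dominant seventh flat five has E as its 3rd, and C+ (C augmented) has E as its 3rd.
Counting 1 letters and 0 half steps from E gives a perfect unison.

P1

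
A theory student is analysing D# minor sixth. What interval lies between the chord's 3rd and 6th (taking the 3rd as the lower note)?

D#min6 is spelled D# F# A# B#.
The 3rd is F# and the 6th is B#.
F# up to B# is 6 semitones, a half step wider than a perfect fourth, so the interval is augmented.

augmented fourth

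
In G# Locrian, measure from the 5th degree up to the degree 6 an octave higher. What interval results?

Spelling G# Locrian: G# A B C# D E F#.
So we need the interval from D up to E.
D up to E spans 9 letter names and 14 semitones — a major ninth.

major ninth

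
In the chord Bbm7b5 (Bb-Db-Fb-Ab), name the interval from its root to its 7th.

Root = Bb; 7th = Ab.
Bb up to Ab is 10 semitones, a half step narrower than a major seventh, so the interval is minor.

minor 7th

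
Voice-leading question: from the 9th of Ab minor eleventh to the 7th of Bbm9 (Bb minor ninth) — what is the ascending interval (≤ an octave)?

Ab minor eleventh has Bb as its 9th, and Bbm9 (Bb minor ninth) has Ab as its 7th.
Bb up to Ab is 10 semitones, a half step narrower than a major seventh, so the interval is minor.

minor 7th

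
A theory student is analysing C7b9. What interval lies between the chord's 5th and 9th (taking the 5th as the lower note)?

Spelling the chord: C-E-G-Bb-Db.
5th = G; 9th = Db.
5 letter names make it a fifth; at 6 semitones (a half step narrower than perfect) the quality is diminished.

diminished 5th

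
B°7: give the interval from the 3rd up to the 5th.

B°7 (B diminished seventh) is spelled B D F Ab.
3rd = D; 5th = F.
3 letter names make it a third; at 3 semitones (a half step narrower than major) the quality is minor.

minor 3rd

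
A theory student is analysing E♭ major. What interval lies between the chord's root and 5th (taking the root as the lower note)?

E♭ (E♭ major): E♭, G, B♭.
Root = E♭; 5th = B♭.
Counting 5 letters and 7 half steps from E♭ gives a perfect fifth.

perfect fifth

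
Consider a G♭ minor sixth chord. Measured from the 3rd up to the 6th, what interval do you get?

G♭m6 is spelled G♭, B𝄫, D♭, E♭.
So we need the interval from B𝄫 up to E♭.
From B𝄫 to E♭: 6 semitones over a fourth = augmented.

augmented fourth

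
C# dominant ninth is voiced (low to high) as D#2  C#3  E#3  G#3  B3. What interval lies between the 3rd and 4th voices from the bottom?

Those voices are E#3 and G#3.
E# up to G# is 3 semitones, a half step narrower than a major third, so the interval is minor.

minor 3rd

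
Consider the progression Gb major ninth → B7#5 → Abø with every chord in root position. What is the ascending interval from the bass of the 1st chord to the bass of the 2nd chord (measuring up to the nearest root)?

The roots are Gb and B.
Gb up to B is 5 semitones, a half step wider than a major third, so the interval is augmented.

augmented 3rd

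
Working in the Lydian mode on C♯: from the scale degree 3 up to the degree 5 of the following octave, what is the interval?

m10

C♯ lydian: C♯ D♯ E♯ F𝄪 G♯ A♯ B♯.
Scale degree 3 = E♯; degree 5 (up an octave) = G♯.
10 letter names make it a tenth; at 15 semitones (a half step narrower than major) the quality is minor.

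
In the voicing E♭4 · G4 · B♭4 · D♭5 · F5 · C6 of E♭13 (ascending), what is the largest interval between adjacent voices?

Adjacent intervals: E♭4→G4 = major third; G4→B♭4 = minor third; B♭4→D♭5 = minor third; D♭5→F5 = major third; F5→C6 = perfect fifth.
The largest is F5 to C6, a perfect fifth (7 semitones).

P5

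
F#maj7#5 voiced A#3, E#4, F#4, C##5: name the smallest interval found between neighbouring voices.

Adjacent intervals: A#3→E#4 = perfect fifth; E#4→F#4 = minor second; F#4→C##5 = augmented fifth.
The smallest is E#4 to F#4, a minor second (1 semitone).

minor second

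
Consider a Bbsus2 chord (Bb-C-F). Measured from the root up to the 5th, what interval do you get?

Root = Bb; 5th = F.
Counting 5 letters and 7 half steps from Bb gives a perfect fifth.

perfect fifth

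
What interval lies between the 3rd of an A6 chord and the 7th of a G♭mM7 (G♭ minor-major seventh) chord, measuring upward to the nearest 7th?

diminished fourth

A6 has C♯ as its 3rd, and G♭mM7 (G♭ minor-major seventh) has F as its 7th.
C♯ up to F is 4 semitones, a half step narrower than a perfect fourth, so the interval is diminished.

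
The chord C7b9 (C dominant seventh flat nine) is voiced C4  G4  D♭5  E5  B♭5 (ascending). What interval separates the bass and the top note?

minor fourteenth

The outer voices are C4 and B♭5.
14 letter names make it a fourteenth; at 22 semitones (a half step narrower than major) the quality is minor.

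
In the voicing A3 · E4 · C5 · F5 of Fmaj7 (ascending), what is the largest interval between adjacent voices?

Adjacent intervals: A3→E4 = perfect fifth; E4→C5 = minor sixth; C5→F5 = perfect fourth.
The largest is E4 to C5, a minor sixth (8 semitones).

minor sixth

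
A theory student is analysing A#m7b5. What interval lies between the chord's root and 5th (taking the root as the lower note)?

d5

The chord tones of A#ø are A#, C#, E, G#.
So we need the interval from A# up to E.
5 letter names make it a fifth; at 6 semitones (a half step narrower than perfect) the quality is diminished.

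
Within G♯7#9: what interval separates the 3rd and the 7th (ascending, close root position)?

G♯7#9 is spelled G♯–B♯–D♯–F♯–A𝄪.
3rd = B♯; 7th = F♯.
From B♯ to F♯: 6 semitones over a fifth = diminished.

diminished fifth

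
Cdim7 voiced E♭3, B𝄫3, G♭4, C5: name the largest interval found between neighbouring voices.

Adjacent intervals: E♭3→B𝄫3 = diminished fifth; B𝄫3→G♭4 = major sixth; G♭4→C5 = augmented fourth.
The largest is B𝄫3 to G♭4, a major sixth (9 semitones).

major sixth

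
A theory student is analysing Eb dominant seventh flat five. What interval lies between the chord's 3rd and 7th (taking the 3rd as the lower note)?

The chord tones of Eb7b5 are Eb, G, Bbb, Db.
That puts G below Db.
G up to Db is 6 semitones, a half step narrower than a perfect fifth, so the interval is diminished.
That tritone between 3rd and 7th is what gives the dominant seventh its pull toward resolution.

diminished fifth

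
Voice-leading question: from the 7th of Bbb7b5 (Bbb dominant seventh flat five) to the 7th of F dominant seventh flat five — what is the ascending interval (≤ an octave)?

The 7th of Bbb7b5 (Bbb dominant seventh flat five) is Abb; the 7th of F dominant seventh flat five is Eb.
Abb up to Eb is 8 semitones, a half step wider than a perfect fifth, so the interval is augmented.

A5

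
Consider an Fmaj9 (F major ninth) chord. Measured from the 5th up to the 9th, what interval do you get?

perfect fifth

F major ninth: F A C E G.
That puts C below G.
From C to G is 7 semitones, exactly the perfect fifth.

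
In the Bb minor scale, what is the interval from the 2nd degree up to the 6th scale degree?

diminished fifth

Spelling the Bb minor scale: Bb C Db Eb F Gb Ab.
So we need the interval from C up to Gb.
5 letter names make it a fifth; at 6 semitones (a half step narrower than perfect) the quality is diminished.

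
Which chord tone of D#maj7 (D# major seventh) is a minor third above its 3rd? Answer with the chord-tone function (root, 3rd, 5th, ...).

5th

D#Δ7 is spelled D#–F##–A#–C##.
The 3rd is F##. A minor third above F## is A#.
A# is the chord's 5th.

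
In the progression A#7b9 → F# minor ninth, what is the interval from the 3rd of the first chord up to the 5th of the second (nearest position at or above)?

diminished octave

The 3rd of A#7b9 is C##; the 5th of F# minor ninth is C#.
C## up to C# is 11 semitones, a half step narrower than a perfect octave, so the interval is diminished.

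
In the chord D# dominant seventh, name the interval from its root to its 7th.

D#7: D#, F##, A#, C#.
That puts D# below C#.
7 letter names make it a seventh; at 10 semitones (a half step narrower than major) the quality is minor.

m7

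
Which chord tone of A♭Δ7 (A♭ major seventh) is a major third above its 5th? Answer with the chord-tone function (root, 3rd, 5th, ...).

A♭M7 is spelled A♭–C–E♭–G.
The 5th is E♭. A major third above E♭ is G.
G is the chord's 7th.

7th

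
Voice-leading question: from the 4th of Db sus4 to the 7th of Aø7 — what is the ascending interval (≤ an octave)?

Db sus4 has Gb as its 4th, and Aø7 has G as its 7th.
From Gb to G: 1 semitone over a unison = augmented.

augmented unison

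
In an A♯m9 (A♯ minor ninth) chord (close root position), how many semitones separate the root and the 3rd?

3

Spelling the chord: A♯–C♯–E♯–G♯–B♯.
A♯ to C♯ is a minor third: 3 semitones.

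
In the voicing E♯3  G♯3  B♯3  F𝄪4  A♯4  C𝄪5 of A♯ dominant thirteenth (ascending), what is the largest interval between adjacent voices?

perfect 5th

Adjacent intervals: E♯3→G♯3 = minor third; G♯3→B♯3 = major third; B♯3→F𝄪4 = perfect fifth; F𝄪4→A♯4 = minor third; A♯4→C𝄪5 = major third.
The largest is B♯3 to F𝄪4, a perfect fifth (7 semitones).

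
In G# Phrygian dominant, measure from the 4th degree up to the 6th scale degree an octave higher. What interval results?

minor tenth

The scale runs G# A B# C# D# E F#.
That puts C# below E.
10 letter names make it a tenth; at 15 semitones (a half step narrower than major) the quality is minor.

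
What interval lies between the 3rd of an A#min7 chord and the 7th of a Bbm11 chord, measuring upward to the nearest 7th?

diminished sixth

The 3rd of A#min7 is C#; the 7th of Bbm11 is Ab.
6 letter names make it a sixth; at 7 semitones (a whole step narrower than major) the quality is diminished.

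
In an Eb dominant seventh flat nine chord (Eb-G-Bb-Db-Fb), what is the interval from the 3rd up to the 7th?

diminished fifth

3rd = G; 7th = Db.
From G to Db: 6 semitones over a fifth = diminished.
That tritone between 3rd and 7th is what gives the dominant seventh its pull toward resolution.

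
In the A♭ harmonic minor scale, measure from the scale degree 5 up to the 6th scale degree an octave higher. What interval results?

A♭ harmonic minor: A♭ B♭ C♭ D♭ E♭ F♭ G.
The scale degree 5 is E♭ and the 6th scale degree (up an octave) is F♭.
E♭ up to F♭ is 13 semitones, a half step narrower than a major ninth, so the interval is minor.

m9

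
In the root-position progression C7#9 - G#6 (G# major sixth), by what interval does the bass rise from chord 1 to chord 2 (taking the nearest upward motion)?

augmented 5th

The roots are C and G#.
C up to G# is 8 semitones, a half step wider than a perfect fifth, so the interval is augmented.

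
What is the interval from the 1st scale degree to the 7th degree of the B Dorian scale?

m7

The scale runs B C# D E F# G# A.
The 1st scale degree is B and the 7th degree is A.
7 letter names make it a seventh; at 10 semitones (a half step narrower than major) the quality is minor.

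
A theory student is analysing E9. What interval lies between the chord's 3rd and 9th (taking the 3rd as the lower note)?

Spelling the chord: E–G#–B–D–F#.
The 3rd is G# and the 9th is F#.
From G# to F#: 10 semitones over a seventh = minor.

minor seventh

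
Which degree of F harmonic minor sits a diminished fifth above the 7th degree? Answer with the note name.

Bb

The scale is F G Ab Bb C Db E.
The 7th degree is E; a diminished fifth above that is Bb — scale degree 4.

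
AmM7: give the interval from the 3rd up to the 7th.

augmented fifth

Am(maj7) (A minor-major seventh): A C E G#.
That puts C below G#.
C up to G# is 8 semitones, a half step wider than a perfect fifth, so the interval is augmented.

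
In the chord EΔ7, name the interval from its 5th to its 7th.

Emaj7: E G♯ B D♯.
5th = B; 7th = D♯.
B up to D♯ spans 3 letter names and 4 semitones — a major third.

M3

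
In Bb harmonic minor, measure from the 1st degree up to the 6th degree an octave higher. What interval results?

Bb harmonic minor: Bb C Db Eb F Gb A.
1st degree = Bb; scale degree 6 (up an octave) = Gb.
13 letter names make it a thirteenth; at 20 semitones (a half step narrower than major) the quality is minor.

minor thirteenth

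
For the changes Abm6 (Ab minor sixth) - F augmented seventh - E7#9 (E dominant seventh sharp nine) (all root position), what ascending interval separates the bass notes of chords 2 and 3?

major seventh

The roots are F and E.
F up to E spans 7 letter names and 11 semitones — a major seventh.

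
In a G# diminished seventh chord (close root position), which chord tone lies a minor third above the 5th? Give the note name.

F

Spelling the chord: G#-B-D-F.
The 5th is D. A minor third above D is F.
F is the chord's 7th.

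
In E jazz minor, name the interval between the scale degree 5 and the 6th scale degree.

major 2nd

E melodic minor: E F# G A B C# D#.
So we need the interval from B up to C#.
From B to C# is 2 semitones, exactly the major second.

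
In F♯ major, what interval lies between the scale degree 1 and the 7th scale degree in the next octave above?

major fourteenth

The scale runs F♯ G♯ A♯ B C♯ D♯ E♯.
That puts F♯ below E♯.
From F♯ to E♯ is 23 semitones, exactly the major fourteenth.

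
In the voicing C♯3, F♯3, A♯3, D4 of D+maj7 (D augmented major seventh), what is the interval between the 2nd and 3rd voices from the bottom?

major third

Those voices are F♯3 and A♯3.
From F♯ to A♯ is 4 semitones, exactly the major third.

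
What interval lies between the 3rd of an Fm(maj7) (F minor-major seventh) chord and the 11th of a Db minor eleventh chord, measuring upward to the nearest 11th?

The 3rd of Fm(maj7) (F minor-major seventh) is Ab; the 11th of Db minor eleventh is Gb.
Ab up to Gb is 10 semitones, a half step narrower than a major seventh, so the interval is minor.

minor 7th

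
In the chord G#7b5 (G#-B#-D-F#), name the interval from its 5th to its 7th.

The 5th is D and the 7th is F#.
From D to F# is 4 semitones, exactly the major third.

major third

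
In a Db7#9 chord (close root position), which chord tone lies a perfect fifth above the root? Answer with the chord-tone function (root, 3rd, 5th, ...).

5th

Db dominant seventh sharp nine: Db-F-Ab-Cb-E.
The root is Db. A perfect fifth above Db is Ab.
Ab is the chord's 5th.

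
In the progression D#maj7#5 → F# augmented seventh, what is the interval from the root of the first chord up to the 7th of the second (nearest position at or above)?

D#maj7#5 has D# as its root, and F# augmented seventh has E as its 7th.
2 letter names make it a second; at 1 semitone (a half step narrower than major) the quality is minor.

minor second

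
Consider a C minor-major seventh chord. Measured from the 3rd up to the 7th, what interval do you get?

A5

Cm(maj7): C–Eb–G–B.
That puts Eb below B.
Eb up to B is 8 semitones, a half step wider than a perfect fifth, so the interval is augmented.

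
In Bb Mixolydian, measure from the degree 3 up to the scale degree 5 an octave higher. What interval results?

Bb mixolydian: Bb C D Eb F G Ab.
Degree 3 = D; 5th degree (up an octave) = F.
10 letter names make it a tenth; at 15 semitones (a half step narrower than major) the quality is minor.

minor 10th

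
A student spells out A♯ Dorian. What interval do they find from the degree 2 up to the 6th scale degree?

perfect fifth

Spelling A♯ Dorian: A♯ B♯ C♯ D♯ E♯ F𝄪 G♯.
The degree 2 is B♯ and the 6th degree is F𝄪.
B♯ up to F𝄪 spans 5 letter names and 7 semitones — a perfect fifth.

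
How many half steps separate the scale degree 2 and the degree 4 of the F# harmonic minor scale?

3

The scale is F# G# A B C# D E#.
G# up to B is a minor third — 3 semitones.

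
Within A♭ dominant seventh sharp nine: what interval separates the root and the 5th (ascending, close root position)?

perfect fifth

The chord tones of A♭7#9 are A♭–C–E♭–G♭–B.
Root = A♭; 5th = E♭.
From A♭ to E♭ is 7 semitones, exactly the perfect fifth.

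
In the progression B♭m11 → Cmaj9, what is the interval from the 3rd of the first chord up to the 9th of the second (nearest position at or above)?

augmented unison

The 3rd of B♭m11 is D♭; the 9th of Cmaj9 is D.
1 letter names make it a unison; at 1 semitone (a half step wider than perfect) the quality is augmented.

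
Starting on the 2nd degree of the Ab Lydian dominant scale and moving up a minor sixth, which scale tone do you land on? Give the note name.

Gb

The scale is Ab Bb C D Eb F Gb.
The 2nd degree is Bb; a minor sixth above that is Gb — scale degree 7.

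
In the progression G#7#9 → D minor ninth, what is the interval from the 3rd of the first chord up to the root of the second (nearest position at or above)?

diminished third

G#7#9 has B# as its 3rd, and D minor ninth has D as its root.
3 letter names make it a third; at 2 semitones (a whole step narrower than major) the quality is diminished.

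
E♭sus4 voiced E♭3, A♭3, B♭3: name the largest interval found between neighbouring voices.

P4

Adjacent intervals: E♭3→A♭3 = perfect fourth; A♭3→B♭3 = major second.
The largest is E♭3 to A♭3, a perfect fourth (5 semitones).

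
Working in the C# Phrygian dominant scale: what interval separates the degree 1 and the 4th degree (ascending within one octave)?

perfect fourth

Spelling the C# Phrygian dominant scale: C# D E# F# G# A B.
Degree 1 = C#; scale degree 4 = F#.
Counting 4 letters and 5 half steps from C# gives a perfect fourth.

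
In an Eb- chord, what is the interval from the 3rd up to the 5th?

M3

Eb minor is spelled Eb, Gb, Bb.
That puts Gb below Bb.
Counting 3 letters and 4 half steps from Gb gives a major third.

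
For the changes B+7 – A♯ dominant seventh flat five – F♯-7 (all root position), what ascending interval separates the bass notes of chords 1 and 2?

The roots are B and A♯.
B up to A♯ spans 7 letter names and 11 semitones — a major seventh.

major seventh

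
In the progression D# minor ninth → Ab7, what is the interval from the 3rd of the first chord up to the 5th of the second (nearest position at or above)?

d7

D# minor ninth has F# as its 3rd, and Ab7 has Eb as its 5th.
From F# to Eb: 9 semitones over a seventh = diminished.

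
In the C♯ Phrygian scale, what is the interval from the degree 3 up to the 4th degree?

Spelling the C♯ Phrygian scale: C♯ D E F♯ G♯ A B.
Degree 3 = E; scale degree 4 = F♯.
Counting 2 letters and 2 half steps from E gives a major second.

major second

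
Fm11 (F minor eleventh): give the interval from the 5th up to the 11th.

Spelling the chord: F–Ab–C–Eb–G–Bb.
That puts C below Bb.
From C to Bb: 10 semitones over a seventh = minor.

minor 7th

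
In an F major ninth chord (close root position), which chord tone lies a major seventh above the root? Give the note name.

E

F major ninth: F, A, C, E, G.
The root is F. A major seventh above F is E.
E is the chord's 7th.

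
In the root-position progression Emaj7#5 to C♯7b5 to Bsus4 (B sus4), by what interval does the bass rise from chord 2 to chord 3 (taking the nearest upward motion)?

The roots are C♯ and B.
From C♯ to B: 10 semitones over a seventh = minor.

minor seventh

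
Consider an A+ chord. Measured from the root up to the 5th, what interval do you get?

The chord tones of A+ are A C# E#.
Root = A; 5th = E#.
5 letter names make it a fifth; at 8 semitones (a half step wider than perfect) the quality is augmented.

augmented fifth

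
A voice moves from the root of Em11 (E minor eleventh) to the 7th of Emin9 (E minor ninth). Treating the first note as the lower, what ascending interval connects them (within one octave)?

The root of Em11 (E minor eleventh) is E; the 7th of Emin9 (E minor ninth) is D.
From E to D: 10 semitones over a seventh = minor.

minor seventh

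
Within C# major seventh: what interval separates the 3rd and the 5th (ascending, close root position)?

C#maj7 is spelled C#–E#–G#–B#.
3rd = E#; 5th = G#.
From E# to G#: 3 semitones over a third = minor.

m3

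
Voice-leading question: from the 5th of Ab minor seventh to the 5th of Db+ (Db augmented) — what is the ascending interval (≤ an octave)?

augmented 4th

Ab minor seventh has Eb as its 5th, and Db+ (Db augmented) has A as its 5th.
From Eb to A: 6 semitones over a fourth = augmented.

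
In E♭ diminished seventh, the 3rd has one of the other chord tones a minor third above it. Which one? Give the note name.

Bbb

The chord tones of E♭°7 are E♭-G♭-B𝄫-D𝄫.
The 3rd is G♭. A minor third above G♭ is B𝄫.
B𝄫 is the chord's 5th.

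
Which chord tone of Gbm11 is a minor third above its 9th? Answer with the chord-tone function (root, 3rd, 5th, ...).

11th

Spelling the chord: Gb, Bbb, Db, Fb, Ab, Cb.
The 9th is Ab. A minor third above Ab is Cb.
Cb is the chord's 11th.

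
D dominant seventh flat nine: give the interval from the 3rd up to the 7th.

D dominant seventh flat nine: D–F♯–A–C–E♭.
The 3rd is F♯ and the 7th is C.
5 letter names make it a fifth; at 6 semitones (a half step narrower than perfect) the quality is diminished.
That tritone between 3rd and 7th is what gives the dominant seventh its pull toward resolution.

d5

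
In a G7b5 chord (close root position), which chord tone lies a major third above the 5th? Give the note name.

Spelling the chord: G, B, D♭, F.
The 5th is D♭. A major third above D♭ is F.
F is the chord's 7th.

F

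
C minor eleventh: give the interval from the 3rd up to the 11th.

major ninth

C minor eleventh: C-Eb-G-Bb-D-F.
So we need the interval from Eb up to F.
Eb up to F spans 9 letter names and 14 semitones — a major ninth.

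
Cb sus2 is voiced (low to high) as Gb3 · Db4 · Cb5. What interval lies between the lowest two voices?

Those voices are Gb3 and Db4.
From Gb to Db is 7 semitones, exactly the perfect fifth.

perfect 5th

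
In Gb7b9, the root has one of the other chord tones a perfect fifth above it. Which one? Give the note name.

Spelling the chord: Gb–Bb–Db–Fb–Abb.
The root is Gb. A perfect fifth above Gb is Db.
Db is the chord's 5th.

Db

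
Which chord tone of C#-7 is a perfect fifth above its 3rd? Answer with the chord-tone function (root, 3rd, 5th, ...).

C#-7: C#, E, G#, B.
The 3rd is E. A perfect fifth above E is B.
B is the chord's 7th.

7th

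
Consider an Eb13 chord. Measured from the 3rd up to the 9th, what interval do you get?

minor seventh

The chord tones of Eb13 (Eb dominant thirteenth) are Eb G Bb Db F C.
3rd = G; 9th = F.
7 letter names make it a seventh; at 10 semitones (a half step narrower than major) the quality is minor.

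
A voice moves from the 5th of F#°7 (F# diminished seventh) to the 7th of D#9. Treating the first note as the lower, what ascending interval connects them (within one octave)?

augmented 1st

The 5th of F#°7 (F# diminished seventh) is C; the 7th of D#9 is C#.
From C to C#: 1 semitone over a unison = augmented.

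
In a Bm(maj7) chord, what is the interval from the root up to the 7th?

M7

B minor-major seventh: B-D-F♯-A♯.
The root is B and the 7th is A♯.
From B to A♯ is 11 semitones, exactly the major seventh.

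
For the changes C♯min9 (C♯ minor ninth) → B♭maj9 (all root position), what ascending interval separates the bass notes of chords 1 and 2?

The roots are C♯ and B♭.
7 letter names make it a seventh; at 9 semitones (a whole step narrower than major) the quality is diminished.

diminished 7th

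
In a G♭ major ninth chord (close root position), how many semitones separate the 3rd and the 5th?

3

The chord tones of G♭ major ninth are G♭ B♭ D♭ F A♭.
B♭ to D♭ is a minor third: 3 semitones.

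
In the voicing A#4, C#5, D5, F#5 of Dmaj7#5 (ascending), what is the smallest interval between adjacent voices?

minor 2nd

Adjacent intervals: A#4→C#5 = minor third; C#5→D5 = minor second; D5→F#5 = major third.
The smallest is C#5 to D5, a minor second (1 semitone).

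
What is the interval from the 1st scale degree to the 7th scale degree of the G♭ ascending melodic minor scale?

major seventh

G♭ melodic minor: G♭ A♭ B𝄫 C♭ D♭ E♭ F.
1st scale degree = G♭; degree 7 = F.
G♭ up to F spans 7 letter names and 11 semitones — a major seventh.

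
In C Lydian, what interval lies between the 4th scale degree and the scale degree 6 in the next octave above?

minor 10th

The scale runs C D E F# G A B.
The 4th scale degree is F# and the degree 6 (up an octave) is A.
10 letter names make it a tenth; at 15 semitones (a half step narrower than major) the quality is minor.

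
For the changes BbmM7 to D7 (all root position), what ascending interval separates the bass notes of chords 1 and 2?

major third

The roots are Bb and D.
Bb up to D spans 3 letter names and 4 semitones — a major third.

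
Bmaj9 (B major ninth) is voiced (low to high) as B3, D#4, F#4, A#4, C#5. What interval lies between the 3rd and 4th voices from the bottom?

major 3rd

Those voices are F#4 and A#4.
From F# to A# is 4 semitones, exactly the major third.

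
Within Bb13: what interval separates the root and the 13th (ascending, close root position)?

The chord tones of Bb13 are Bb, D, F, Ab, C, G.
The root is Bb and the 13th is G.
From Bb to G is 21 semitones, exactly the major thirteenth.

major 13th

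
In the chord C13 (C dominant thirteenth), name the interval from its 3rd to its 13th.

C13 is spelled C, E, G, Bb, D, A.
That puts E below A.
E up to A spans 11 letter names and 17 semitones — a perfect eleventh.

perfect eleventh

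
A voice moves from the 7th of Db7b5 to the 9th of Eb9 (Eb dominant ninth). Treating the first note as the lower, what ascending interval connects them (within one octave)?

augmented fourth

Db7b5 has Cb as its 7th, and Eb9 (Eb dominant ninth) has F as its 9th.
Cb up to F is 6 semitones, a half step wider than a perfect fourth, so the interval is augmented.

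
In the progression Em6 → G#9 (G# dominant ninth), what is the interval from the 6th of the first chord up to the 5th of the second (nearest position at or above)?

major 2nd

The 6th of Em6 is C#; the 5th of G#9 (G# dominant ninth) is D#.
C# up to D# spans 2 letter names and 2 semitones — a major second.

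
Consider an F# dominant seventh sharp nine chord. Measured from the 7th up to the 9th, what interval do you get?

augmented 3rd

Spelling the chord: F# A# C# E G##.
So we need the interval from E up to G##.
From E to G##: 5 semitones over a third = augmented.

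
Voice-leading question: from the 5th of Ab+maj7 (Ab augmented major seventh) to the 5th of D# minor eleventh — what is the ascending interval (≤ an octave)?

augmented 4th

The 5th of Ab+maj7 (Ab augmented major seventh) is E; the 5th of D# minor eleventh is A#.
4 letter names make it a fourth; at 6 semitones (a half step wider than perfect) the quality is augmented.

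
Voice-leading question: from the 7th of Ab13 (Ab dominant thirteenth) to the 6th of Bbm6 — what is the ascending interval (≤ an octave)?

augmented unison

Ab13 (Ab dominant thirteenth) has Gb as its 7th, and Bbm6 has G as its 6th.
Gb up to G is 1 semitone, a half step wider than a perfect unison, so the interval is augmented.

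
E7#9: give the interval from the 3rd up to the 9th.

major seventh

The chord tones of E7#9 (E dominant seventh sharp nine) are E–G♯–B–D–F𝄪.
That puts G♯ below F𝄪.
G♯ up to F𝄪 spans 7 letter names and 11 semitones — a major seventh.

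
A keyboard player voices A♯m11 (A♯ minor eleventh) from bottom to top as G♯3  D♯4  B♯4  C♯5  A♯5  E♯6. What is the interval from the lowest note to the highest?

major 20th

The outer voices are G♯3 and E♯6.
Counting 20 letters and 33 half steps from G♯ gives a major 20th.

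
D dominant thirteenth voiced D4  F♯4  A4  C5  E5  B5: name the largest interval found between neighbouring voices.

Adjacent intervals: D4→F♯4 = major third; F♯4→A4 = minor third; A4→C5 = minor third; C5→E5 = major third; E5→B5 = perfect fifth.
The largest is E5 to B5, a perfect fifth (7 semitones).

P5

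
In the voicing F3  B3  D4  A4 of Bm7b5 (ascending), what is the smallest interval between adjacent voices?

Adjacent intervals: F3→B3 = augmented fourth; B3→D4 = minor third; D4→A4 = perfect fifth.
The smallest is B3 to D4, a minor third (3 semitones).

minor 3rd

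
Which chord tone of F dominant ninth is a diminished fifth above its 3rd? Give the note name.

F9 is spelled F–A–C–Eb–G.
The 3rd is A. A diminished fifth above A is Eb.
Eb is the chord's 7th.

Eb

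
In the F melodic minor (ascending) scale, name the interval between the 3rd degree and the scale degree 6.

augmented fourth

F melodic minor: F G Ab Bb C D E.
The 3rd degree is Ab and the scale degree 6 is D.
From Ab to D: 6 semitones over a fourth = augmented.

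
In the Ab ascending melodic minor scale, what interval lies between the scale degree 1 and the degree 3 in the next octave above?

Spelling the Ab ascending melodic minor scale: Ab Bb Cb Db Eb F G.
Scale degree 1 = Ab; 3rd scale degree (up an octave) = Cb.
From Ab to Cb: 15 semitones over a tenth = minor.

minor tenth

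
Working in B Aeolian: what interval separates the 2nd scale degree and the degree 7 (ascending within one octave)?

Spelling B Aeolian: B C♯ D E F♯ G A.
That puts C♯ below A.
From C♯ to A: 8 semitones over a sixth = minor.

m6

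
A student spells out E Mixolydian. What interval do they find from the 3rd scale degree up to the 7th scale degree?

diminished fifth

Spelling E Mixolydian: E F# G# A B C# D.
The 3rd scale degree is G# and the scale degree 7 is D.
From G# to D: 6 semitones over a fifth = diminished.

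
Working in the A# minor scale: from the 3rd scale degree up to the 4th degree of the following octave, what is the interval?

A# natural minor: A# B# C# D# E# F# G#.
The 3rd scale degree is C# and the 4th degree (up an octave) is D#.
Counting 9 letters and 14 half steps from C# gives a major ninth.

major ninth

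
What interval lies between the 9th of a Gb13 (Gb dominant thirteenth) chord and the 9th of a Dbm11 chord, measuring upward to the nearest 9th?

Gb13 (Gb dominant thirteenth) has Ab as its 9th, and Dbm11 has Eb as its 9th.
Ab up to Eb spans 5 letter names and 7 semitones — a perfect fifth.

perfect fifth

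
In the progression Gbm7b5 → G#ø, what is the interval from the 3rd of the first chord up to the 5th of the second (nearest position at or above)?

augmented third

Gbm7b5 has Bbb as its 3rd, and G#ø has D as its 5th.
3 letter names make it a third; at 5 semitones (a half step wider than major) the quality is augmented.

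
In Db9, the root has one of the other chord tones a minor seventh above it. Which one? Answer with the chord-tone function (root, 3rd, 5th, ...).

7th

Db9 (Db dominant ninth): Db F Ab Cb Eb.
The root is Db. A minor seventh above Db is Cb.
Cb is the chord's 7th.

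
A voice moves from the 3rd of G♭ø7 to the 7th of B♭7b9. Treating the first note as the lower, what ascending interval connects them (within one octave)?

G♭ø7 has B𝄫 as its 3rd, and B♭7b9 has A♭ as its 7th.
Counting 7 letters and 11 half steps from B𝄫 gives a major seventh.

major 7th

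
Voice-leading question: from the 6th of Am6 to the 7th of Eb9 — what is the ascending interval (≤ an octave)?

diminished sixth

Am6 has F# as its 6th, and Eb9 has Db as its 7th.
From F# to Db: 7 semitones over a sixth = diminished.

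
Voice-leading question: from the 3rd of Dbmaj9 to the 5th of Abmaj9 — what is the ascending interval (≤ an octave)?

The 3rd of Dbmaj9 is F; the 5th of Abmaj9 is Eb.
7 letter names make it a seventh; at 10 semitones (a half step narrower than major) the quality is minor.

m7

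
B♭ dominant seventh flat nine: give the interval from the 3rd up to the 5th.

B♭7b9: B♭–D–F–A♭–C♭.
3rd = D; 5th = F.
D up to F is 3 semitones, a half step narrower than a major third, so the interval is minor.

minor third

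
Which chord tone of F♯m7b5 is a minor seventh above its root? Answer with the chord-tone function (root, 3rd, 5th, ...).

7th

F♯ø7 (F♯ half-diminished seventh): F♯, A, C, E.
The root is F♯. A minor seventh above F♯ is E.
E is the chord's 7th.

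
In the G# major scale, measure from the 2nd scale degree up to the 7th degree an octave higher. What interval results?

major thirteenth

The scale runs G# A# B# C# D# E# F##.
The 2nd scale degree is A# and the 7th degree (up an octave) is F##.
A# up to F## spans 13 letter names and 21 semitones — a major thirteenth.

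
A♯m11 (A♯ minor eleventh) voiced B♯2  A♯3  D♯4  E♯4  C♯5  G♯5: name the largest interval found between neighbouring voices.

minor seventh

Adjacent intervals: B♯2→A♯3 = minor seventh; A♯3→D♯4 = perfect fourth; D♯4→E♯4 = major second; E♯4→C♯5 = minor sixth; C♯5→G♯5 = perfect fifth.
The largest is B♯2 to A♯3, a minor seventh (10 semitones).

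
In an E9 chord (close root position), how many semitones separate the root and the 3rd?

Spelling the chord: E, G#, B, D, F#.
E to G# is a major third: 4 semitones.

4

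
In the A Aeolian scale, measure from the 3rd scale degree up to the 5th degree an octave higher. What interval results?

M10

The scale runs A B C D E F G.
That puts C below E.
Counting 10 letters and 16 half steps from C gives a major tenth.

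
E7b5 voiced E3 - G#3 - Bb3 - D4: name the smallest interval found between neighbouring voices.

diminished 3rd

Adjacent intervals: E3→G#3 = major third; G#3→Bb3 = diminished third; Bb3→D4 = major third.
The smallest is G#3 to Bb3, a diminished third (2 semitones).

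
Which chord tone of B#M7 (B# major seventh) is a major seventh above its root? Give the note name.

Spelling the chord: B#, D##, F##, A##.
The root is B#. A major seventh above B# is A##.
A## is the chord's 7th.

A##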